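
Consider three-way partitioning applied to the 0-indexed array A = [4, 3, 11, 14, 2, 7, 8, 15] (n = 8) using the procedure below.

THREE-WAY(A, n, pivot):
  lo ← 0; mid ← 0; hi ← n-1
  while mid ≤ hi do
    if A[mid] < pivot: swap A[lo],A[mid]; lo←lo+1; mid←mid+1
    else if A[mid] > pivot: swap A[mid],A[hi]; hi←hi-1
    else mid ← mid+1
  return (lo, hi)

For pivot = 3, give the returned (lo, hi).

lo=0 mid=0 hi=7
4>3: swap(0,7), hi=6 ⇒ [15, 3, 11, 14, 2, 7, 8, 4]
15>3: swap(0,6), hi=5 ⇒ [8, 3, 11, 14, 2, 7, 15, 4]
8>3: swap(0,5), hi=4 ⇒ [7, 3, 11, 14, 2, 8, 15, 4]
7>3: swap(0,4), hi=3 ⇒ [2, 3, 11, 14, 7, 8, 15, 4]
2<3: swap(0,0), lo=1 mid=1 ⇒ [2, 3, 11, 14, 7, 8, 15, 4]
3=3: mid=2
11>3: swap(2,3), hi=2 ⇒ [2, 3, 14, 11, 7, 8, 15, 4]
14>3: swap(2,2), hi=1 ⇒ [2, 3, 14, 11, 7, 8, 15, 4]
done. lo=1 hi=1; A=[2, 3, 14, 11, 7, 8, 15, 4]

(1, 1)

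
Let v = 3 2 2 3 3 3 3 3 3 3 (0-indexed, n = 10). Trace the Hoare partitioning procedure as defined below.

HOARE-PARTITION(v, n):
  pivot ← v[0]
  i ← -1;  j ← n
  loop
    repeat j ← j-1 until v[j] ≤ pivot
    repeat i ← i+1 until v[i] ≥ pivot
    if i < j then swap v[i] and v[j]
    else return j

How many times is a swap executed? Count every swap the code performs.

4

pivot=3
j stops at 9 (3), i stops at 0 (3); swap ⇒ 3 2 2 3 3 3 3 3 3 3
j stops at 8 (3), i stops at 3 (3); swap ⇒ 3 2 2 3 3 3 3 3 3 3
j stops at 7 (3), i stops at 4 (3); swap ⇒ 3 2 2 3 3 3 3 3 3 3
j stops at 6 (3), i stops at 5 (3); swap ⇒ 3 2 2 3 3 3 3 3 3 3
j stops at 5, i stops at 6; i≥j ⇒ return 5. v=3 2 2 3 3 3 3 3 3 3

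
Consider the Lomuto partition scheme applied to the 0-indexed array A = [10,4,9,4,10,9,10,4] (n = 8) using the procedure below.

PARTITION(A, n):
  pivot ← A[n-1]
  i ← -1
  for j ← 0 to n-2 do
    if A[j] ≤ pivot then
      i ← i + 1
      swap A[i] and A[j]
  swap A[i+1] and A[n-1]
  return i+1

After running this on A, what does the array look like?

[4,4,4,10,10,9,10,9]

pivot = A[7] = 4; i = -1
j=0: A[0]=10 > 4 → no swap
j=1: A[1]=4 ≤ 4 → i=0, swap A[0],A[1] → [4,10,9,4,10,9,10,4]
j=2: A[2]=9 > 4 → no swap
j=3: A[3]=4 ≤ 4 → i=1, swap A[1],A[3] → [4,4,9,10,10,9,10,4]
j=4: A[4]=10 > 4 → no swap
j=5: A[5]=9 > 4 → no swap
j=6: A[6]=10 > 4 → no swap
final swap A[2],A[7] → [4,4,4,10,10,9,10,9]; return 2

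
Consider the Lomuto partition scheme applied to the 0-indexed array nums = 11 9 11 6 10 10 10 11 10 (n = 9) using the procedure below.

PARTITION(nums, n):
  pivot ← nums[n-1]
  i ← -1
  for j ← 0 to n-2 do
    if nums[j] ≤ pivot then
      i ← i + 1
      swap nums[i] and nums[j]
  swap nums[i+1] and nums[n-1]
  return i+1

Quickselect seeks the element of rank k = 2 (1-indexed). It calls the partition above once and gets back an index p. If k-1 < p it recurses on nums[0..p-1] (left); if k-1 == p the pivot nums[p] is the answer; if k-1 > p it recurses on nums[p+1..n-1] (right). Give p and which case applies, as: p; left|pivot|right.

5; left

pivot=10, i=-1
j=0: 11>10, skip
j=1: 9≤10, i=0, swap(0,1) ⇒ 9 11 11 6 10 10 10 11 10
j=2: 11>10, skip
j=3: 6≤10, i=1, swap(1,3) ⇒ 9 6 11 11 10 10 10 11 10
j=4: 10≤10, i=2, swap(2,4) ⇒ 9 6 10 11 11 10 10 11 10
j=5: 10≤10, i=3, swap(3,5) ⇒ 9 6 10 10 11 11 10 11 10
j=6: 10≤10, i=4, swap(4,6) ⇒ 9 6 10 10 10 11 11 11 10
j=7: 11>10, skip
swap(5,8) ⇒ 9 6 10 10 10 10 11 11 11; return 5
p = 5; k-1 = 1 < 5 ⇒ left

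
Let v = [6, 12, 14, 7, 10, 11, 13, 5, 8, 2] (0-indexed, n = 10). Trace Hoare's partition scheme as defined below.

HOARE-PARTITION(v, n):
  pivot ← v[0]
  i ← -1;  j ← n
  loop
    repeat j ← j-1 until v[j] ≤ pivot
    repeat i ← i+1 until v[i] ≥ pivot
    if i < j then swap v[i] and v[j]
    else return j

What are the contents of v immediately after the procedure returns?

[2, 5, 14, 7, 10, 11, 13, 12, 8, 6]

pivot=6
j stops at 9 (2), i stops at 0 (6); swap ⇒ [2, 12, 14, 7, 10, 11, 13, 5, 8, 6]
j stops at 7 (5), i stops at 1 (12); swap ⇒ [2, 5, 14, 7, 10, 11, 13, 12, 8, 6]
j stops at 1, i stops at 2; i≥j ⇒ return 1. v=[2, 5, 14, 7, 10, 11, 13, 12, 8, 6]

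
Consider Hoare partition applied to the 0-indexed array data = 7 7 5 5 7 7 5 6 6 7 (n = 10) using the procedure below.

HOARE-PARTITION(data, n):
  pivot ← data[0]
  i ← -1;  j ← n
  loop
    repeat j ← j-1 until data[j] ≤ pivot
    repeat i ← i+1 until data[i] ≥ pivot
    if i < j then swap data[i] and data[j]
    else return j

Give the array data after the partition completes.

7 6 5 5 6 5 7 7 7 7

pivot=7
j stops at 9 (7), i stops at 0 (7); swap ⇒ 7 7 5 5 7 7 5 6 6 7
j stops at 8 (6), i stops at 1 (7); swap ⇒ 7 6 5 5 7 7 5 6 7 7
j stops at 7 (6), i stops at 4 (7); swap ⇒ 7 6 5 5 6 7 5 7 7 7
j stops at 6 (5), i stops at 5 (7); swap ⇒ 7 6 5 5 6 5 7 7 7 7
j stops at 5, i stops at 6; i≥j ⇒ return 5. data=7 6 5 5 6 5 7 7 7 7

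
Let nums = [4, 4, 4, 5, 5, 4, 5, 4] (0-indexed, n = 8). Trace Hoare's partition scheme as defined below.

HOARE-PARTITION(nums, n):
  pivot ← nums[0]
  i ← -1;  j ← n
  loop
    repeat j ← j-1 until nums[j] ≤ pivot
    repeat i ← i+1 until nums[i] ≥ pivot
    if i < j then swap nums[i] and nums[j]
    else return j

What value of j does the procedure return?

2

pivot=4
j stops at 7 (4), i stops at 0 (4); swap ⇒ [4, 4, 4, 5, 5, 4, 5, 4]
j stops at 5 (4), i stops at 1 (4); swap ⇒ [4, 4, 4, 5, 5, 4, 5, 4]
j stops at 2, i stops at 2; i≥j ⇒ return 2. nums=[4, 4, 4, 5, 5, 4, 5, 4]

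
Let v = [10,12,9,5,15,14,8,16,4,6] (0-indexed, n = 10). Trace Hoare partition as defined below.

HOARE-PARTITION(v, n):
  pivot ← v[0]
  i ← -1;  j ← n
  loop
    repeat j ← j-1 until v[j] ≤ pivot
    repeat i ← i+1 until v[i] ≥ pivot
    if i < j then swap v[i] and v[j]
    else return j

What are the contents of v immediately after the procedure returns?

[6,4,9,5,8,14,15,16,12,10]

pivot = v[0] = 10; i = -1, j = 10
j→9 (v[9]=6≤10), i→0 (v[0]=10≥10); i<j, swap → [6,12,9,5,15,14,8,16,4,10]
j→8 (v[8]=4≤10), i→1 (v[1]=12≥10); i<j, swap → [6,4,9,5,15,14,8,16,12,10]
j→6 (v[6]=8≤10), i→4 (v[4]=15≥10); i<j, swap → [6,4,9,5,8,14,15,16,12,10]
j→4, i→5; i≥j, return j=4. v = [6,4,9,5,8,14,15,16,12,10]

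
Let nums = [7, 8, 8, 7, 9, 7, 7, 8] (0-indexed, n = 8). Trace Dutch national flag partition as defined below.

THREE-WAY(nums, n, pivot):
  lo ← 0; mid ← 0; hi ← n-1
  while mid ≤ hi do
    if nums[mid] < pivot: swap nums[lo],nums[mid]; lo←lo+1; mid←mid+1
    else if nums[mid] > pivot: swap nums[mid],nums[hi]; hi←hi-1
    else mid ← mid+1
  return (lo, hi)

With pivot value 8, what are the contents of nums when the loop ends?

lo=0 mid=0 hi=7
7<8: swap(0,0), lo=1 mid=1 ⇒ [7, 8, 8, 7, 9, 7, 7, 8]
8=8: mid=2
8=8: mid=3
7<8: swap(1,3), lo=2 mid=4 ⇒ [7, 7, 8, 8, 9, 7, 7, 8]
9>8: swap(4,7), hi=6 ⇒ [7, 7, 8, 8, 8, 7, 7, 9]
8=8: mid=5
7<8: swap(2,5), lo=3 mid=6 ⇒ [7, 7, 7, 8, 8, 8, 7, 9]
7<8: swap(3,6), lo=4 mid=7 ⇒ [7, 7, 7, 7, 8, 8, 8, 9]
done. lo=4 hi=6; nums=[7, 7, 7, 7, 8, 8, 8, 9]

[7, 7, 7, 7, 8, 8, 8, 9]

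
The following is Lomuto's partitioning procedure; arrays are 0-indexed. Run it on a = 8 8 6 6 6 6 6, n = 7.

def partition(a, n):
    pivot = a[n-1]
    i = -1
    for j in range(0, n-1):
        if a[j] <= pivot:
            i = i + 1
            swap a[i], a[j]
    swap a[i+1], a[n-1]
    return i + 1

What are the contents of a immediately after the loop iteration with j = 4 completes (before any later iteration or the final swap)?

pivot=6, i=-1
j=0: 8>6, skip
j=1: 8>6, skip
j=2: 6≤6, i=0, swap(0,2) ⇒ 6 8 8 6 6 6 6
j=3: 6≤6, i=1, swap(1,3) ⇒ 6 6 8 8 6 6 6
j=4: 6≤6, i=2, swap(2,4) ⇒ 6 6 6 8 8 6 6
(after j=4) a = 6 6 6 8 8 6 6

6 6 6 8 8 6 6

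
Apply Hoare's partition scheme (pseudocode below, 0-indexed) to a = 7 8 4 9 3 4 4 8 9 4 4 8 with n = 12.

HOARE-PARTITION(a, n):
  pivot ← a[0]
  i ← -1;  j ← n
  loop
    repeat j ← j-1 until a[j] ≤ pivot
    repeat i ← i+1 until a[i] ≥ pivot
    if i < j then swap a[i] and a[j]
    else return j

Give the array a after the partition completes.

pivot = a[0] = 7; i = -1, j = 12
j→10 (a[10]=4≤7), i→0 (a[0]=7≥7); i<j, swap → 4 8 4 9 3 4 4 8 9 4 7 8
j→9 (a[9]=4≤7), i→1 (a[1]=8≥7); i<j, swap → 4 4 4 9 3 4 4 8 9 8 7 8
j→6 (a[6]=4≤7), i→3 (a[3]=9≥7); i<j, swap → 4 4 4 4 3 4 9 8 9 8 7 8
j→5, i→6; i≥j, return j=5. a = 4 4 4 4 3 4 9 8 9 8 7 8

4 4 4 4 3 4 9 8 9 8 7 8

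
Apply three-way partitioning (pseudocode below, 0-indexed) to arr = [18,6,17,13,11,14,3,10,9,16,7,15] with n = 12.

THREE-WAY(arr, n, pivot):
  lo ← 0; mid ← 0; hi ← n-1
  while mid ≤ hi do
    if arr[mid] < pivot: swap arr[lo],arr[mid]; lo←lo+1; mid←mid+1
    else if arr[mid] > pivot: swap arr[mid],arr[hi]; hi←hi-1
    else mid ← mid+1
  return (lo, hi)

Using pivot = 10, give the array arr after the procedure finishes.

[7,6,9,3,10,14,11,13,16,17,15,18]

lo=0 mid=0 hi=11
18>10: swap(0,11), hi=10 ⇒ [15,6,17,13,11,14,3,10,9,16,7,18]
15>10: swap(0,10), hi=9 ⇒ [7,6,17,13,11,14,3,10,9,16,15,18]
7<10: swap(0,0), lo=1 mid=1 ⇒ [7,6,17,13,11,14,3,10,9,16,15,18]
6<10: swap(1,1), lo=2 mid=2 ⇒ [7,6,17,13,11,14,3,10,9,16,15,18]
17>10: swap(2,9), hi=8 ⇒ [7,6,16,13,11,14,3,10,9,17,15,18]
16>10: swap(2,8), hi=7 ⇒ [7,6,9,13,11,14,3,10,16,17,15,18]
9<10: swap(2,2), lo=3 mid=3 ⇒ [7,6,9,13,11,14,3,10,16,17,15,18]
13>10: swap(3,7), hi=6 ⇒ [7,6,9,10,11,14,3,13,16,17,15,18]
10=10: mid=4
11>10: swap(4,6), hi=5 ⇒ [7,6,9,10,3,14,11,13,16,17,15,18]
3<10: swap(3,4), lo=4 mid=5 ⇒ [7,6,9,3,10,14,11,13,16,17,15,18]
14>10: swap(5,5), hi=4 ⇒ [7,6,9,3,10,14,11,13,16,17,15,18]
done. lo=4 hi=4; arr=[7,6,9,3,10,14,11,13,16,17,15,18]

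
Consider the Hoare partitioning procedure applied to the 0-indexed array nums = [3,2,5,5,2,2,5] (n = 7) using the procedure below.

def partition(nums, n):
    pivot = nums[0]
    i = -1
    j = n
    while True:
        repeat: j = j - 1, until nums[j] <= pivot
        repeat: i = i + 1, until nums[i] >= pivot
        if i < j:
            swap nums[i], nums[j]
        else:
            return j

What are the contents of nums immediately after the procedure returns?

pivot = nums[0] = 3; i = -1, j = 7
j→5 (nums[5]=2≤3), i→0 (nums[0]=3≥3); i<j, swap → [2,2,5,5,2,3,5]
j→4 (nums[4]=2≤3), i→2 (nums[2]=5≥3); i<j, swap → [2,2,2,5,5,3,5]
j→2, i→3; i≥j, return j=2. nums = [2,2,2,5,5,3,5]

[2,2,2,5,5,3,5]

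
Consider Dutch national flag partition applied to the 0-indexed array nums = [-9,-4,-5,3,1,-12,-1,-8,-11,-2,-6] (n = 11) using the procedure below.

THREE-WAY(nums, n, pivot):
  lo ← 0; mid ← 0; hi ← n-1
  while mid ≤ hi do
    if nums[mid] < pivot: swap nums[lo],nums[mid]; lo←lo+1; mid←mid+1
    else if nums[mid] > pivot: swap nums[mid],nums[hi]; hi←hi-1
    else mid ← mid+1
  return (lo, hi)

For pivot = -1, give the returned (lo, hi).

lo=0 mid=0 hi=10
-9<-1: swap(0,0), lo=1 mid=1 ⇒ [-9,-4,-5,3,1,-12,-1,-8,-11,-2,-6]
-4<-1: swap(1,1), lo=2 mid=2 ⇒ [-9,-4,-5,3,1,-12,-1,-8,-11,-2,-6]
-5<-1: swap(2,2), lo=3 mid=3 ⇒ [-9,-4,-5,3,1,-12,-1,-8,-11,-2,-6]
3>-1: swap(3,10), hi=9 ⇒ [-9,-4,-5,-6,1,-12,-1,-8,-11,-2,3]
-6<-1: swap(3,3), lo=4 mid=4 ⇒ [-9,-4,-5,-6,1,-12,-1,-8,-11,-2,3]
1>-1: swap(4,9), hi=8 ⇒ [-9,-4,-5,-6,-2,-12,-1,-8,-11,1,3]
-2<-1: swap(4,4), lo=5 mid=5 ⇒ [-9,-4,-5,-6,-2,-12,-1,-8,-11,1,3]
-12<-1: swap(5,5), lo=6 mid=6 ⇒ [-9,-4,-5,-6,-2,-12,-1,-8,-11,1,3]
-1=-1: mid=7
-8<-1: swap(6,7), lo=7 mid=8 ⇒ [-9,-4,-5,-6,-2,-12,-8,-1,-11,1,3]
-11<-1: swap(7,8), lo=8 mid=9 ⇒ [-9,-4,-5,-6,-2,-12,-8,-11,-1,1,3]
done. lo=8 hi=8; nums=[-9,-4,-5,-6,-2,-12,-8,-11,-1,1,3]

(8, 8)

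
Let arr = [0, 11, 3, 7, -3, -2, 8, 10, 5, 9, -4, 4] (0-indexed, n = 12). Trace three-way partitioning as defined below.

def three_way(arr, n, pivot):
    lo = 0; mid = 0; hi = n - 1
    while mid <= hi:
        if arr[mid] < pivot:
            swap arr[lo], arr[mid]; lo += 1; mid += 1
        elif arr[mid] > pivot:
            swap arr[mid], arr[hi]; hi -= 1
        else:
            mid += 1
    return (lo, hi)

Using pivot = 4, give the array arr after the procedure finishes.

pivot = 4; lo=0, mid=0, hi=11
arr[mid]=0<4: swap arr[0],arr[0]; lo=1,mid=1 → [0, 11, 3, 7, -3, -2, 8, 10, 5, 9, -4, 4]
arr[mid]=11>4: swap arr[1],arr[11]; hi=10 → [0, 4, 3, 7, -3, -2, 8, 10, 5, 9, -4, 11]
arr[mid]=4=4: mid=2
arr[mid]=3<4: swap arr[1],arr[2]; lo=2,mid=3 → [0, 3, 4, 7, -3, -2, 8, 10, 5, 9, -4, 11]
arr[mid]=7>4: swap arr[3],arr[10]; hi=9 → [0, 3, 4, -4, -3, -2, 8, 10, 5, 9, 7, 11]
arr[mid]=-4<4: swap arr[2],arr[3]; lo=3,mid=4 → [0, 3, -4, 4, -3, -2, 8, 10, 5, 9, 7, 11]
arr[mid]=-3<4: swap arr[3],arr[4]; lo=4,mid=5 → [0, 3, -4, -3, 4, -2, 8, 10, 5, 9, 7, 11]
arr[mid]=-2<4: swap arr[4],arr[5]; lo=5,mid=6 → [0, 3, -4, -3, -2, 4, 8, 10, 5, 9, 7, 11]
arr[mid]=8>4: swap arr[6],arr[9]; hi=8 → [0, 3, -4, -3, -2, 4, 9, 10, 5, 8, 7, 11]
arr[mid]=9>4: swap arr[6],arr[8]; hi=7 → [0, 3, -4, -3, -2, 4, 5, 10, 9, 8, 7, 11]
arr[mid]=5>4: swap arr[6],arr[7]; hi=6 → [0, 3, -4, -3, -2, 4, 10, 5, 9, 8, 7, 11]
arr[mid]=10>4: swap arr[6],arr[6]; hi=5 → [0, 3, -4, -3, -2, 4, 10, 5, 9, 8, 7, 11]
end: lo=5, hi=5; arr = [0, 3, -4, -3, -2, 4, 10, 5, 9, 8, 7, 11]

[0, 3, -4, -3, -2, 4, 10, 5, 9, 8, 7, 11]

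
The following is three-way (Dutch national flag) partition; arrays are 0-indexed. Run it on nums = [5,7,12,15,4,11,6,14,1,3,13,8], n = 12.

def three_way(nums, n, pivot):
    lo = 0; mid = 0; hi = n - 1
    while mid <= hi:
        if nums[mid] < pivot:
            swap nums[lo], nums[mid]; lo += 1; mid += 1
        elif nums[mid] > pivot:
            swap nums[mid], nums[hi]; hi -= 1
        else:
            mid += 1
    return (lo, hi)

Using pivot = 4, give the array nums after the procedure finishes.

[3,1,4,15,11,6,14,12,7,13,8,5]

pivot = 4; lo=0, mid=0, hi=11
nums[mid]=5>4: swap nums[0],nums[11]; hi=10 → [8,7,12,15,4,11,6,14,1,3,13,5]
nums[mid]=8>4: swap nums[0],nums[10]; hi=9 → [13,7,12,15,4,11,6,14,1,3,8,5]
nums[mid]=13>4: swap nums[0],nums[9]; hi=8 → [3,7,12,15,4,11,6,14,1,13,8,5]
nums[mid]=3<4: swap nums[0],nums[0]; lo=1,mid=1 → [3,7,12,15,4,11,6,14,1,13,8,5]
nums[mid]=7>4: swap nums[1],nums[8]; hi=7 → [3,1,12,15,4,11,6,14,7,13,8,5]
nums[mid]=1<4: swap nums[1],nums[1]; lo=2,mid=2 → [3,1,12,15,4,11,6,14,7,13,8,5]
nums[mid]=12>4: swap nums[2],nums[7]; hi=6 → [3,1,14,15,4,11,6,12,7,13,8,5]
nums[mid]=14>4: swap nums[2],nums[6]; hi=5 → [3,1,6,15,4,11,14,12,7,13,8,5]
nums[mid]=6>4: swap nums[2],nums[5]; hi=4 → [3,1,11,15,4,6,14,12,7,13,8,5]
nums[mid]=11>4: swap nums[2],nums[4]; hi=3 → [3,1,4,15,11,6,14,12,7,13,8,5]
nums[mid]=4=4: mid=3
nums[mid]=15>4: swap nums[3],nums[3]; hi=2 → [3,1,4,15,11,6,14,12,7,13,8,5]
end: lo=2, hi=2; nums = [3,1,4,15,11,6,14,12,7,13,8,5]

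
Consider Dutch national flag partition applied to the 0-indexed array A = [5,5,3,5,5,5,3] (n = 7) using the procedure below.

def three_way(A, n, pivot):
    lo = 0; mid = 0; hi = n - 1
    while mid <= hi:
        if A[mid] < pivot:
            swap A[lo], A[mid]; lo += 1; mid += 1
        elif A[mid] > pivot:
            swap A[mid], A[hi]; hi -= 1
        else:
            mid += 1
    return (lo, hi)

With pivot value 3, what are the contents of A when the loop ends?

lo=0 mid=0 hi=6
5>3: swap(0,6), hi=5 ⇒ [3,5,3,5,5,5,5]
3=3: mid=1
5>3: swap(1,5), hi=4 ⇒ [3,5,3,5,5,5,5]
5>3: swap(1,4), hi=3 ⇒ [3,5,3,5,5,5,5]
5>3: swap(1,3), hi=2 ⇒ [3,5,3,5,5,5,5]
5>3: swap(1,2), hi=1 ⇒ [3,3,5,5,5,5,5]
3=3: mid=2
done. lo=0 hi=1; A=[3,3,5,5,5,5,5]

[3,3,5,5,5,5,5]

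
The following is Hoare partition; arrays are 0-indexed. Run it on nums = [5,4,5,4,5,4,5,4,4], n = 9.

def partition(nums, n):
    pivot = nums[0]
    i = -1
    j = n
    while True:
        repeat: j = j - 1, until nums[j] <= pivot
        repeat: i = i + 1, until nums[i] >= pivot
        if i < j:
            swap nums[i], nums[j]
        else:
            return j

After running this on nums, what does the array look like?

pivot = nums[0] = 5; i = -1, j = 9
j→8 (nums[8]=4≤5), i→0 (nums[0]=5≥5); i<j, swap → [4,4,5,4,5,4,5,4,5]
j→7 (nums[7]=4≤5), i→2 (nums[2]=5≥5); i<j, swap → [4,4,4,4,5,4,5,5,5]
j→6 (nums[6]=5≤5), i→4 (nums[4]=5≥5); i<j, swap → [4,4,4,4,5,4,5,5,5]
j→5, i→6; i≥j, return j=5. nums = [4,4,4,4,5,4,5,5,5]

[4,4,4,4,5,4,5,5,5]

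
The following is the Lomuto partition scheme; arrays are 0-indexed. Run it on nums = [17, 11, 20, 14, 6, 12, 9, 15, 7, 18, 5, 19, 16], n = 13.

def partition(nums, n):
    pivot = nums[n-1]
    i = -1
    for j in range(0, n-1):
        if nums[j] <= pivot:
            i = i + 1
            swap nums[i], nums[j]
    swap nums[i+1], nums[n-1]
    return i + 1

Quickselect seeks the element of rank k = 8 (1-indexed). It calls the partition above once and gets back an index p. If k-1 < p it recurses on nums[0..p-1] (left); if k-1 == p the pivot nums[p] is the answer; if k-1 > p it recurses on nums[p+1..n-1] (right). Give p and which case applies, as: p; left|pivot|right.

pivot = nums[12] = 16; i = -1
j=0: nums[0]=17 > 16 → no swap
j=1: nums[1]=11 ≤ 16 → i=0, swap nums[0],nums[1] → [11, 17, 20, 14, 6, 12, 9, 15, 7, 18, 5, 19, 16]
j=2: nums[2]=20 > 16 → no swap
j=3: nums[3]=14 ≤ 16 → i=1, swap nums[1],nums[3] → [11, 14, 20, 17, 6, 12, 9, 15, 7, 18, 5, 19, 16]
j=4: nums[4]=6 ≤ 16 → i=2, swap nums[2],nums[4] → [11, 14, 6, 17, 20, 12, 9, 15, 7, 18, 5, 19, 16]
j=5: nums[5]=12 ≤ 16 → i=3, swap nums[3],nums[5] → [11, 14, 6, 12, 20, 17, 9, 15, 7, 18, 5, 19, 16]
j=6: nums[6]=9 ≤ 16 → i=4, swap nums[4],nums[6] → [11, 14, 6, 12, 9, 17, 20, 15, 7, 18, 5, 19, 16]
j=7: nums[7]=15 ≤ 16 → i=5, swap nums[5],nums[7] → [11, 14, 6, 12, 9, 15, 20, 17, 7, 18, 5, 19, 16]
j=8: nums[8]=7 ≤ 16 → i=6, swap nums[6],nums[8] → [11, 14, 6, 12, 9, 15, 7, 17, 20, 18, 5, 19, 16]
j=9: nums[9]=18 > 16 → no swap
j=10: nums[10]=5 ≤ 16 → i=7, swap nums[7],nums[10] → [11, 14, 6, 12, 9, 15, 7, 5, 20, 18, 17, 19, 16]
j=11: nums[11]=19 > 16 → no swap
final swap nums[8],nums[12] → [11, 14, 6, 12, 9, 15, 7, 5, 16, 18, 17, 19, 20]; return 8
p = 8; k-1 = 7 < 8 ⇒ left

8; left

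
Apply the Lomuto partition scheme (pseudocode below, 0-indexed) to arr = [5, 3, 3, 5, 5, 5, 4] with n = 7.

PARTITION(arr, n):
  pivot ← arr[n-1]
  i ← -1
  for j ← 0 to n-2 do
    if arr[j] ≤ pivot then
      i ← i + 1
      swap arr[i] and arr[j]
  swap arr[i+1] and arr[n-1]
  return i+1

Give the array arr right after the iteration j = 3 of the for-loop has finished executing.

[3, 3, 5, 5, 5, 5, 4]

pivot = arr[6] = 4; i = -1
j=0: arr[0]=5 > 4 → no swap
j=1: arr[1]=3 ≤ 4 → i=0, swap arr[0],arr[1] → [3, 5, 3, 5, 5, 5, 4]
j=2: arr[2]=3 ≤ 4 → i=1, swap arr[1],arr[2] → [3, 3, 5, 5, 5, 5, 4]
j=3: arr[3]=5 > 4 → no swap
(after j=3) arr = [3, 3, 5, 5, 5, 5, 4]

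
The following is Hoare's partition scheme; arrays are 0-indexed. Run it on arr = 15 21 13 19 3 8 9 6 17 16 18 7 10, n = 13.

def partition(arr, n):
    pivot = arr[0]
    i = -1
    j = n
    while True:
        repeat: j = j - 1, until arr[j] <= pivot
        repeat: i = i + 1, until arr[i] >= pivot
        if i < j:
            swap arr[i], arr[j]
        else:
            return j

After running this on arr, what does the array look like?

pivot = arr[0] = 15; i = -1, j = 13
j→12 (arr[12]=10≤15), i→0 (arr[0]=15≥15); i<j, swap → 10 21 13 19 3 8 9 6 17 16 18 7 15
j→11 (arr[11]=7≤15), i→1 (arr[1]=21≥15); i<j, swap → 10 7 13 19 3 8 9 6 17 16 18 21 15
j→7 (arr[7]=6≤15), i→3 (arr[3]=19≥15); i<j, swap → 10 7 13 6 3 8 9 19 17 16 18 21 15
j→6, i→7; i≥j, return j=6. arr = 10 7 13 6 3 8 9 19 17 16 18 21 15

10 7 13 6 3 8 9 19 17 16 18 21 15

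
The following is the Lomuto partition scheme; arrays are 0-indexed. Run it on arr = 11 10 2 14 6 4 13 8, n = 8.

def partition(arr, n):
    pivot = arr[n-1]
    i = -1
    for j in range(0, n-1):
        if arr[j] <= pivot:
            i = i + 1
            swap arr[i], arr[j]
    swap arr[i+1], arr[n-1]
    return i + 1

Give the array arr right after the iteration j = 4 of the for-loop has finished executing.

pivot = arr[7] = 8; i = -1
j=0: arr[0]=11 > 8 → no swap
j=1: arr[1]=10 > 8 → no swap
j=2: arr[2]=2 ≤ 8 → i=0, swap arr[0],arr[2] → 2 10 11 14 6 4 13 8
j=3: arr[3]=14 > 8 → no swap
j=4: arr[4]=6 ≤ 8 → i=1, swap arr[1],arr[4] → 2 6 11 14 10 4 13 8
(after j=4) arr = 2 6 11 14 10 4 13 8

2 6 11 14 10 4 13 8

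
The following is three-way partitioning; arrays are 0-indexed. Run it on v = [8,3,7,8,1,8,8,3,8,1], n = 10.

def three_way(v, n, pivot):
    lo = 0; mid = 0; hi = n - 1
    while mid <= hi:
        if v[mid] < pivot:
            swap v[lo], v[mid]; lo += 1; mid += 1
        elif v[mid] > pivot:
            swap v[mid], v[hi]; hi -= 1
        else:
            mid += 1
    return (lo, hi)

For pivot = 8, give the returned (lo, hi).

(5, 9)

lo=0 mid=0 hi=9
8=8: mid=1
3<8: swap(0,1), lo=1 mid=2 ⇒ [3,8,7,8,1,8,8,3,8,1]
7<8: swap(1,2), lo=2 mid=3 ⇒ [3,7,8,8,1,8,8,3,8,1]
8=8: mid=4
1<8: swap(2,4), lo=3 mid=5 ⇒ [3,7,1,8,8,8,8,3,8,1]
8=8: mid=6
8=8: mid=7
3<8: swap(3,7), lo=4 mid=8 ⇒ [3,7,1,3,8,8,8,8,8,1]
8=8: mid=9
1<8: swap(4,9), lo=5 mid=10 ⇒ [3,7,1,3,1,8,8,8,8,8]
done. lo=5 hi=9; v=[3,7,1,3,1,8,8,8,8,8]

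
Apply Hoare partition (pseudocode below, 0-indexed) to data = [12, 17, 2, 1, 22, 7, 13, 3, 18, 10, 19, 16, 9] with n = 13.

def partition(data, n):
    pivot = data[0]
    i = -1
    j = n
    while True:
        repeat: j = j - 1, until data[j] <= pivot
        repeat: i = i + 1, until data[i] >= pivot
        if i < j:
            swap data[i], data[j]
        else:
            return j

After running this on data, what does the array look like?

pivot=12
j stops at 12 (9), i stops at 0 (12); swap ⇒ [9, 17, 2, 1, 22, 7, 13, 3, 18, 10, 19, 16, 12]
j stops at 9 (10), i stops at 1 (17); swap ⇒ [9, 10, 2, 1, 22, 7, 13, 3, 18, 17, 19, 16, 12]
j stops at 7 (3), i stops at 4 (22); swap ⇒ [9, 10, 2, 1, 3, 7, 13, 22, 18, 17, 19, 16, 12]
j stops at 5, i stops at 6; i≥j ⇒ return 5. data=[9, 10, 2, 1, 3, 7, 13, 22, 18, 17, 19, 16, 12]

[9, 10, 2, 1, 3, 7, 13, 22, 18, 17, 19, 16, 12]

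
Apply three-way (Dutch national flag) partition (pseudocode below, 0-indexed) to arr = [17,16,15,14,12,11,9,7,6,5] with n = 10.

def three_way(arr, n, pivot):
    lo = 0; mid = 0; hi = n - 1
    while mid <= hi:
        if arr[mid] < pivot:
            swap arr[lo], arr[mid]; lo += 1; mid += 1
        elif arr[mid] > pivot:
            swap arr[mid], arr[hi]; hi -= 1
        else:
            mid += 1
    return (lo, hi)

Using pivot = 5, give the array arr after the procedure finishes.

[5,15,14,12,11,9,7,6,16,17]

lo=0 mid=0 hi=9
17>5: swap(0,9), hi=8 ⇒ [5,16,15,14,12,11,9,7,6,17]
5=5: mid=1
16>5: swap(1,8), hi=7 ⇒ [5,6,15,14,12,11,9,7,16,17]
6>5: swap(1,7), hi=6 ⇒ [5,7,15,14,12,11,9,6,16,17]
7>5: swap(1,6), hi=5 ⇒ [5,9,15,14,12,11,7,6,16,17]
9>5: swap(1,5), hi=4 ⇒ [5,11,15,14,12,9,7,6,16,17]
11>5: swap(1,4), hi=3 ⇒ [5,12,15,14,11,9,7,6,16,17]
12>5: swap(1,3), hi=2 ⇒ [5,14,15,12,11,9,7,6,16,17]
14>5: swap(1,2), hi=1 ⇒ [5,15,14,12,11,9,7,6,16,17]
15>5: swap(1,1), hi=0 ⇒ [5,15,14,12,11,9,7,6,16,17]
done. lo=0 hi=0; arr=[5,15,14,12,11,9,7,6,16,17]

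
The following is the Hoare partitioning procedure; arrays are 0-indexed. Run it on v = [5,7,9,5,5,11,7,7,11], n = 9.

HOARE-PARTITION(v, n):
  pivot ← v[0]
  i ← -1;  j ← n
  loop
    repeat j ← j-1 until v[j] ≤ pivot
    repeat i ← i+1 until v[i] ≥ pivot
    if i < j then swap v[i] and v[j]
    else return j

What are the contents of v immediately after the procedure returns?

pivot=5
j stops at 4 (5), i stops at 0 (5); swap ⇒ [5,7,9,5,5,11,7,7,11]
j stops at 3 (5), i stops at 1 (7); swap ⇒ [5,5,9,7,5,11,7,7,11]
j stops at 1, i stops at 2; i≥j ⇒ return 1. v=[5,5,9,7,5,11,7,7,11]

[5,5,9,7,5,11,7,7,11]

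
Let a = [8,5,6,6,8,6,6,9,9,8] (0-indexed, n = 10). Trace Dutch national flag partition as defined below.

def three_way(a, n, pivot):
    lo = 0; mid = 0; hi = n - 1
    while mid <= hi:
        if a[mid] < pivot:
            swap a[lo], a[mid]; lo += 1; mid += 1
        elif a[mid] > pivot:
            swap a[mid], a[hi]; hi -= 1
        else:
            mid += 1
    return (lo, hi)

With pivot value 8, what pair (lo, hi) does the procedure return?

(5, 7)

pivot = 8; lo=0, mid=0, hi=9
a[mid]=8=8: mid=1
a[mid]=5<8: swap a[0],a[1]; lo=1,mid=2 → [5,8,6,6,8,6,6,9,9,8]
a[mid]=6<8: swap a[1],a[2]; lo=2,mid=3 → [5,6,8,6,8,6,6,9,9,8]
a[mid]=6<8: swap a[2],a[3]; lo=3,mid=4 → [5,6,6,8,8,6,6,9,9,8]
a[mid]=8=8: mid=5
a[mid]=6<8: swap a[3],a[5]; lo=4,mid=6 → [5,6,6,6,8,8,6,9,9,8]
a[mid]=6<8: swap a[4],a[6]; lo=5,mid=7 → [5,6,6,6,6,8,8,9,9,8]
a[mid]=9>8: swap a[7],a[9]; hi=8 → [5,6,6,6,6,8,8,8,9,9]
a[mid]=8=8: mid=8
a[mid]=9>8: swap a[8],a[8]; hi=7 → [5,6,6,6,6,8,8,8,9,9]
end: lo=5, hi=7; a = [5,6,6,6,6,8,8,8,9,9]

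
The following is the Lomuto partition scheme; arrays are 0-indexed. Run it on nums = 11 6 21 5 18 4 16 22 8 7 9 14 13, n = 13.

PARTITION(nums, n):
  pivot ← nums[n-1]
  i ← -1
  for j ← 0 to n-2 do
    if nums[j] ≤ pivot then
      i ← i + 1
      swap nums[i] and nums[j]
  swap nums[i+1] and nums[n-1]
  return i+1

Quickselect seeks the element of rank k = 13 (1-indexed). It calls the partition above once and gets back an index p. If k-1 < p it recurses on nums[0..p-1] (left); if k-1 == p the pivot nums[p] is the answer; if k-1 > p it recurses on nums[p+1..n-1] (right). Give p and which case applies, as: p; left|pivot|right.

pivot=13, i=-1
j=0: 11≤13, i=0, swap(0,0) ⇒ 11 6 21 5 18 4 16 22 8 7 9 14 13
j=1: 6≤13, i=1, swap(1,1) ⇒ 11 6 21 5 18 4 16 22 8 7 9 14 13
j=2: 21>13, skip
j=3: 5≤13, i=2, swap(2,3) ⇒ 11 6 5 21 18 4 16 22 8 7 9 14 13
j=4: 18>13, skip
j=5: 4≤13, i=3, swap(3,5) ⇒ 11 6 5 4 18 21 16 22 8 7 9 14 13
j=6: 16>13, skip
j=7: 22>13, skip
j=8: 8≤13, i=4, swap(4,8) ⇒ 11 6 5 4 8 21 16 22 18 7 9 14 13
j=9: 7≤13, i=5, swap(5,9) ⇒ 11 6 5 4 8 7 16 22 18 21 9 14 13
j=10: 9≤13, i=6, swap(6,10) ⇒ 11 6 5 4 8 7 9 22 18 21 16 14 13
j=11: 14>13, skip
swap(7,12) ⇒ 11 6 5 4 8 7 9 13 18 21 16 14 22; return 7
p = 7; k-1 = 12 > 7 ⇒ right

7; right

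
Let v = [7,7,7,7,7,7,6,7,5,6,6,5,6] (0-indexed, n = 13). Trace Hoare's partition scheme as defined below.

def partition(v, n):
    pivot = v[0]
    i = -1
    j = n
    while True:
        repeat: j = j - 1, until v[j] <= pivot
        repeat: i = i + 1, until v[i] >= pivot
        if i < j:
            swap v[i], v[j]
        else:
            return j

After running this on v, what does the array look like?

pivot = v[0] = 7; i = -1, j = 13
j→12 (v[12]=6≤7), i→0 (v[0]=7≥7); i<j, swap → [6,7,7,7,7,7,6,7,5,6,6,5,7]
j→11 (v[11]=5≤7), i→1 (v[1]=7≥7); i<j, swap → [6,5,7,7,7,7,6,7,5,6,6,7,7]
j→10 (v[10]=6≤7), i→2 (v[2]=7≥7); i<j, swap → [6,5,6,7,7,7,6,7,5,6,7,7,7]
j→9 (v[9]=6≤7), i→3 (v[3]=7≥7); i<j, swap → [6,5,6,6,7,7,6,7,5,7,7,7,7]
j→8 (v[8]=5≤7), i→4 (v[4]=7≥7); i<j, swap → [6,5,6,6,5,7,6,7,7,7,7,7,7]
j→7 (v[7]=7≤7), i→5 (v[5]=7≥7); i<j, swap → [6,5,6,6,5,7,6,7,7,7,7,7,7]
j→6, i→7; i≥j, return j=6. v = [6,5,6,6,5,7,6,7,7,7,7,7,7]

[6,5,6,6,5,7,6,7,7,7,7,7,7]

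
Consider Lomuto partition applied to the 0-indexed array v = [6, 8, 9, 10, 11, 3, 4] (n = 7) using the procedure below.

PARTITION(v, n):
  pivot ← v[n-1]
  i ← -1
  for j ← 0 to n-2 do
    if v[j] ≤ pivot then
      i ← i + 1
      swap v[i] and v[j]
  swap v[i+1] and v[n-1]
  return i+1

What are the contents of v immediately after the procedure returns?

pivot=4, i=-1
j=0: 6>4, skip
j=1: 8>4, skip
j=2: 9>4, skip
j=3: 10>4, skip
j=4: 11>4, skip
j=5: 3≤4, i=0, swap(0,5) ⇒ [3, 8, 9, 10, 11, 6, 4]
swap(1,6) ⇒ [3, 4, 9, 10, 11, 6, 8]; return 1

[3, 4, 9, 10, 11, 6, 8]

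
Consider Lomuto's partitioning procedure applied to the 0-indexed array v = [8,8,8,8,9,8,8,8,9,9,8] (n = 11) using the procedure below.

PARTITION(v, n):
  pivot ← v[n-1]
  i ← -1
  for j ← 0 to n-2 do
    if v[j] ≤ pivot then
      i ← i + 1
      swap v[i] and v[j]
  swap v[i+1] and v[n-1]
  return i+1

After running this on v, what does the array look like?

[8,8,8,8,8,8,8,8,9,9,9]

pivot = v[10] = 8; i = -1
j=0: v[0]=8 ≤ 8 → i=0, swap v[0],v[0] (no change) → [8,8,8,8,9,8,8,8,9,9,8]
j=1: v[1]=8 ≤ 8 → i=1, swap v[1],v[1] (no change) → [8,8,8,8,9,8,8,8,9,9,8]
j=2: v[2]=8 ≤ 8 → i=2, swap v[2],v[2] (no change) → [8,8,8,8,9,8,8,8,9,9,8]
j=3: v[3]=8 ≤ 8 → i=3, swap v[3],v[3] (no change) → [8,8,8,8,9,8,8,8,9,9,8]
j=4: v[4]=9 > 8 → no swap
j=5: v[5]=8 ≤ 8 → i=4, swap v[4],v[5] → [8,8,8,8,8,9,8,8,9,9,8]
j=6: v[6]=8 ≤ 8 → i=5, swap v[5],v[6] → [8,8,8,8,8,8,9,8,9,9,8]
j=7: v[7]=8 ≤ 8 → i=6, swap v[6],v[7] → [8,8,8,8,8,8,8,9,9,9,8]
j=8: v[8]=9 > 8 → no swap
j=9: v[9]=9 > 8 → no swap
final swap v[7],v[10] → [8,8,8,8,8,8,8,8,9,9,9]; return 7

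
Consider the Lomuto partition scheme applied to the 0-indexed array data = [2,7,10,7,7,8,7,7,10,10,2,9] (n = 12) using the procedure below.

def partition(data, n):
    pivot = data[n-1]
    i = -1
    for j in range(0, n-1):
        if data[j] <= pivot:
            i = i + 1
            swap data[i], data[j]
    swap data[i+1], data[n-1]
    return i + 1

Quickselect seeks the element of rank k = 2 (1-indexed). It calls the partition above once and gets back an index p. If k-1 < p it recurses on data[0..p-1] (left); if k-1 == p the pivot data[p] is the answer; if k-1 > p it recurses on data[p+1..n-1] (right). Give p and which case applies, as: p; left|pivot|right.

pivot=9, i=-1
j=0: 2≤9, i=0, swap(0,0) ⇒ [2,7,10,7,7,8,7,7,10,10,2,9]
j=1: 7≤9, i=1, swap(1,1) ⇒ [2,7,10,7,7,8,7,7,10,10,2,9]
j=2: 10>9, skip
j=3: 7≤9, i=2, swap(2,3) ⇒ [2,7,7,10,7,8,7,7,10,10,2,9]
j=4: 7≤9, i=3, swap(3,4) ⇒ [2,7,7,7,10,8,7,7,10,10,2,9]
j=5: 8≤9, i=4, swap(4,5) ⇒ [2,7,7,7,8,10,7,7,10,10,2,9]
j=6: 7≤9, i=5, swap(5,6) ⇒ [2,7,7,7,8,7,10,7,10,10,2,9]
j=7: 7≤9, i=6, swap(6,7) ⇒ [2,7,7,7,8,7,7,10,10,10,2,9]
j=8: 10>9, skip
j=9: 10>9, skip
j=10: 2≤9, i=7, swap(7,10) ⇒ [2,7,7,7,8,7,7,2,10,10,10,9]
swap(8,11) ⇒ [2,7,7,7,8,7,7,2,9,10,10,10]; return 8
p = 8; k-1 = 1 < 8 ⇒ left

8; left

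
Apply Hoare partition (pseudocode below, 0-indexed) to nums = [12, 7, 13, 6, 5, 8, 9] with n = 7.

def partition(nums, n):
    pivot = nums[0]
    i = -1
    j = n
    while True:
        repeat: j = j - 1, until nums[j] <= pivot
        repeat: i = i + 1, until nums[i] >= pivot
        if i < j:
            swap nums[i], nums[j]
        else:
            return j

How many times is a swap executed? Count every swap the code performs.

2

pivot = nums[0] = 12; i = -1, j = 7
j→6 (nums[6]=9≤12), i→0 (nums[0]=12≥12); i<j, swap → [9, 7, 13, 6, 5, 8, 12]
j→5 (nums[5]=8≤12), i→2 (nums[2]=13≥12); i<j, swap → [9, 7, 8, 6, 5, 13, 12]
j→4, i→5; i≥j, return j=4. nums = [9, 7, 8, 6, 5, 13, 12]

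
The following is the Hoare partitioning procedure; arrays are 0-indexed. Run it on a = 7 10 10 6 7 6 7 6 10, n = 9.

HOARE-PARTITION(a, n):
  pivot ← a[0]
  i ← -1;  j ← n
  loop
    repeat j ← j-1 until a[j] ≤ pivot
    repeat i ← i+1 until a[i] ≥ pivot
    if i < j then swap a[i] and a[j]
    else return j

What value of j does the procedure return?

4

pivot=7
j stops at 7 (6), i stops at 0 (7); swap ⇒ 6 10 10 6 7 6 7 7 10
j stops at 6 (7), i stops at 1 (10); swap ⇒ 6 7 10 6 7 6 10 7 10
j stops at 5 (6), i stops at 2 (10); swap ⇒ 6 7 6 6 7 10 10 7 10
j stops at 4, i stops at 4; i≥j ⇒ return 4. a=6 7 6 6 7 10 10 7 10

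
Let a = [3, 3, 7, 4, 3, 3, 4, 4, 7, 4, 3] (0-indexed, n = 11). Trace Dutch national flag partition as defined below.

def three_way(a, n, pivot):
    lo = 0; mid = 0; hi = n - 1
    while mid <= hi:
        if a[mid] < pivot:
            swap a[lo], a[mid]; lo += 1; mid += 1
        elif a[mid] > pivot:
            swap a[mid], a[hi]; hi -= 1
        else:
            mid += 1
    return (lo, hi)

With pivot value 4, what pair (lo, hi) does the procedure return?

(5, 8)

pivot = 4; lo=0, mid=0, hi=10
a[mid]=3<4: swap a[0],a[0]; lo=1,mid=1 → [3, 3, 7, 4, 3, 3, 4, 4, 7, 4, 3]
a[mid]=3<4: swap a[1],a[1]; lo=2,mid=2 → [3, 3, 7, 4, 3, 3, 4, 4, 7, 4, 3]
a[mid]=7>4: swap a[2],a[10]; hi=9 → [3, 3, 3, 4, 3, 3, 4, 4, 7, 4, 7]
a[mid]=3<4: swap a[2],a[2]; lo=3,mid=3 → [3, 3, 3, 4, 3, 3, 4, 4, 7, 4, 7]
a[mid]=4=4: mid=4
a[mid]=3<4: swap a[3],a[4]; lo=4,mid=5 → [3, 3, 3, 3, 4, 3, 4, 4, 7, 4, 7]
a[mid]=3<4: swap a[4],a[5]; lo=5,mid=6 → [3, 3, 3, 3, 3, 4, 4, 4, 7, 4, 7]
a[mid]=4=4: mid=7
a[mid]=4=4: mid=8
a[mid]=7>4: swap a[8],a[9]; hi=8 → [3, 3, 3, 3, 3, 4, 4, 4, 4, 7, 7]
a[mid]=4=4: mid=9
end: lo=5, hi=8; a = [3, 3, 3, 3, 3, 4, 4, 4, 4, 7, 7]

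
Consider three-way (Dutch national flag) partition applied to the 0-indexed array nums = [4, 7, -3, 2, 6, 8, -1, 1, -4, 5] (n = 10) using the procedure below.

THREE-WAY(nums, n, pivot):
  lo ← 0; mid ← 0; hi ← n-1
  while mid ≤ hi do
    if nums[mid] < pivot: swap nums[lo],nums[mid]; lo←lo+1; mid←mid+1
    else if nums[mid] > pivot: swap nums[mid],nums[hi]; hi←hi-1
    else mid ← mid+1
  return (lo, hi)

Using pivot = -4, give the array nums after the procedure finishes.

[-4, -3, 2, 6, 8, -1, 1, 7, 5, 4]

lo=0 mid=0 hi=9
4>-4: swap(0,9), hi=8 ⇒ [5, 7, -3, 2, 6, 8, -1, 1, -4, 4]
5>-4: swap(0,8), hi=7 ⇒ [-4, 7, -3, 2, 6, 8, -1, 1, 5, 4]
-4=-4: mid=1
7>-4: swap(1,7), hi=6 ⇒ [-4, 1, -3, 2, 6, 8, -1, 7, 5, 4]
1>-4: swap(1,6), hi=5 ⇒ [-4, -1, -3, 2, 6, 8, 1, 7, 5, 4]
-1>-4: swap(1,5), hi=4 ⇒ [-4, 8, -3, 2, 6, -1, 1, 7, 5, 4]
8>-4: swap(1,4), hi=3 ⇒ [-4, 6, -3, 2, 8, -1, 1, 7, 5, 4]
6>-4: swap(1,3), hi=2 ⇒ [-4, 2, -3, 6, 8, -1, 1, 7, 5, 4]
2>-4: swap(1,2), hi=1 ⇒ [-4, -3, 2, 6, 8, -1, 1, 7, 5, 4]
-3>-4: swap(1,1), hi=0 ⇒ [-4, -3, 2, 6, 8, -1, 1, 7, 5, 4]
done. lo=0 hi=0; nums=[-4, -3, 2, 6, 8, -1, 1, 7, 5, 4]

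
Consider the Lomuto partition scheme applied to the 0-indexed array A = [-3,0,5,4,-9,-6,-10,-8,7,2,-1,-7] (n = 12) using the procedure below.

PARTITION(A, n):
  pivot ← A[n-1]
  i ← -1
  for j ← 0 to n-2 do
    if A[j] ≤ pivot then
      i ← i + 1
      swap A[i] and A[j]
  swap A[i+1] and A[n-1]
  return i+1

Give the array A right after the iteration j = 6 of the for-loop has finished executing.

[-9,-10,5,4,-3,-6,0,-8,7,2,-1,-7]

pivot = A[11] = -7; i = -1
j=0: A[0]=-3 > -7 → no swap
j=1: A[1]=0 > -7 → no swap
j=2: A[2]=5 > -7 → no swap
j=3: A[3]=4 > -7 → no swap
j=4: A[4]=-9 ≤ -7 → i=0, swap A[0],A[4] → [-9,0,5,4,-3,-6,-10,-8,7,2,-1,-7]
j=5: A[5]=-6 > -7 → no swap
j=6: A[6]=-10 ≤ -7 → i=1, swap A[1],A[6] → [-9,-10,5,4,-3,-6,0,-8,7,2,-1,-7]
(after j=6) A = [-9,-10,5,4,-3,-6,0,-8,7,2,-1,-7]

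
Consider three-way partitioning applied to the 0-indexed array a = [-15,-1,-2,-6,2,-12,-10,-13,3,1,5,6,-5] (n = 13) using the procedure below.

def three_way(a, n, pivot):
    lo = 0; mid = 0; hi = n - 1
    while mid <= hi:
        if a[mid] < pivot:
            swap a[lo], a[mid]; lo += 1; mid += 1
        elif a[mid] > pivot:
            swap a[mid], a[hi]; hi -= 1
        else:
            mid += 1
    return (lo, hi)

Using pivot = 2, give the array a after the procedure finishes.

pivot = 2; lo=0, mid=0, hi=12
a[mid]=-15<2: swap a[0],a[0]; lo=1,mid=1 → [-15,-1,-2,-6,2,-12,-10,-13,3,1,5,6,-5]
a[mid]=-1<2: swap a[1],a[1]; lo=2,mid=2 → [-15,-1,-2,-6,2,-12,-10,-13,3,1,5,6,-5]
a[mid]=-2<2: swap a[2],a[2]; lo=3,mid=3 → [-15,-1,-2,-6,2,-12,-10,-13,3,1,5,6,-5]
a[mid]=-6<2: swap a[3],a[3]; lo=4,mid=4 → [-15,-1,-2,-6,2,-12,-10,-13,3,1,5,6,-5]
a[mid]=2=2: mid=5
a[mid]=-12<2: swap a[4],a[5]; lo=5,mid=6 → [-15,-1,-2,-6,-12,2,-10,-13,3,1,5,6,-5]
a[mid]=-10<2: swap a[5],a[6]; lo=6,mid=7 → [-15,-1,-2,-6,-12,-10,2,-13,3,1,5,6,-5]
a[mid]=-13<2: swap a[6],a[7]; lo=7,mid=8 → [-15,-1,-2,-6,-12,-10,-13,2,3,1,5,6,-5]
a[mid]=3>2: swap a[8],a[12]; hi=11 → [-15,-1,-2,-6,-12,-10,-13,2,-5,1,5,6,3]
a[mid]=-5<2: swap a[7],a[8]; lo=8,mid=9 → [-15,-1,-2,-6,-12,-10,-13,-5,2,1,5,6,3]
a[mid]=1<2: swap a[8],a[9]; lo=9,mid=10 → [-15,-1,-2,-6,-12,-10,-13,-5,1,2,5,6,3]
a[mid]=5>2: swap a[10],a[11]; hi=10 → [-15,-1,-2,-6,-12,-10,-13,-5,1,2,6,5,3]
a[mid]=6>2: swap a[10],a[10]; hi=9 → [-15,-1,-2,-6,-12,-10,-13,-5,1,2,6,5,3]
end: lo=9, hi=9; a = [-15,-1,-2,-6,-12,-10,-13,-5,1,2,6,5,3]

[-15,-1,-2,-6,-12,-10,-13,-5,1,2,6,5,3]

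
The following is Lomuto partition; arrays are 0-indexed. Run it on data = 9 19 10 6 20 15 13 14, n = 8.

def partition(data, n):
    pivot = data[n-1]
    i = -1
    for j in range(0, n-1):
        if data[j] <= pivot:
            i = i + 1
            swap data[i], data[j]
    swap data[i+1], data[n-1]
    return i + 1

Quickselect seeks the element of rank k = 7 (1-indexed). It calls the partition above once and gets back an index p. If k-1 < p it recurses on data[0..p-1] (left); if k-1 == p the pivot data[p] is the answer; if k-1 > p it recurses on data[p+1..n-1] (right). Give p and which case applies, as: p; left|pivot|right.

pivot=14, i=-1
j=0: 9≤14, i=0, swap(0,0) ⇒ 9 19 10 6 20 15 13 14
j=1: 19>14, skip
j=2: 10≤14, i=1, swap(1,2) ⇒ 9 10 19 6 20 15 13 14
j=3: 6≤14, i=2, swap(2,3) ⇒ 9 10 6 19 20 15 13 14
j=4: 20>14, skip
j=5: 15>14, skip
j=6: 13≤14, i=3, swap(3,6) ⇒ 9 10 6 13 20 15 19 14
swap(4,7) ⇒ 9 10 6 13 14 15 19 20; return 4
p = 4; k-1 = 6 > 4 ⇒ right

4; right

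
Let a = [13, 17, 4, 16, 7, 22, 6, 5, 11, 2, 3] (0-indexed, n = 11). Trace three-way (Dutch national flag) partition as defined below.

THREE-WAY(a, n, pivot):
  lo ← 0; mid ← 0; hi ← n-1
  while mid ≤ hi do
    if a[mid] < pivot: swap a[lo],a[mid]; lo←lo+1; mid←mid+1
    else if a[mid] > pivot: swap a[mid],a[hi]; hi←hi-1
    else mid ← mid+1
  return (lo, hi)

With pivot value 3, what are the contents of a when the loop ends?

[2, 3, 16, 7, 22, 6, 5, 11, 4, 17, 13]

pivot = 3; lo=0, mid=0, hi=10
a[mid]=13>3: swap a[0],a[10]; hi=9 → [3, 17, 4, 16, 7, 22, 6, 5, 11, 2, 13]
a[mid]=3=3: mid=1
a[mid]=17>3: swap a[1],a[9]; hi=8 → [3, 2, 4, 16, 7, 22, 6, 5, 11, 17, 13]
a[mid]=2<3: swap a[0],a[1]; lo=1,mid=2 → [2, 3, 4, 16, 7, 22, 6, 5, 11, 17, 13]
a[mid]=4>3: swap a[2],a[8]; hi=7 → [2, 3, 11, 16, 7, 22, 6, 5, 4, 17, 13]
a[mid]=11>3: swap a[2],a[7]; hi=6 → [2, 3, 5, 16, 7, 22, 6, 11, 4, 17, 13]
a[mid]=5>3: swap a[2],a[6]; hi=5 → [2, 3, 6, 16, 7, 22, 5, 11, 4, 17, 13]
a[mid]=6>3: swap a[2],a[5]; hi=4 → [2, 3, 22, 16, 7, 6, 5, 11, 4, 17, 13]
a[mid]=22>3: swap a[2],a[4]; hi=3 → [2, 3, 7, 16, 22, 6, 5, 11, 4, 17, 13]
a[mid]=7>3: swap a[2],a[3]; hi=2 → [2, 3, 16, 7, 22, 6, 5, 11, 4, 17, 13]
a[mid]=16>3: swap a[2],a[2]; hi=1 → [2, 3, 16, 7, 22, 6, 5, 11, 4, 17, 13]
end: lo=1, hi=1; a = [2, 3, 16, 7, 22, 6, 5, 11, 4, 17, 13]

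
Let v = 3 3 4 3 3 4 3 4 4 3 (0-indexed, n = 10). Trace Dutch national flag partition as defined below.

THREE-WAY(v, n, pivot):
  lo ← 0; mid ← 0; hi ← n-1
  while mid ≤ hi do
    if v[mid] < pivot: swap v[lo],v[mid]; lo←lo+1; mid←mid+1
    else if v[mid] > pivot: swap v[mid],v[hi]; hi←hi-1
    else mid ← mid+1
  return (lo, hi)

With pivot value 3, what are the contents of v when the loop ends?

lo=0 mid=0 hi=9
3=3: mid=1
3=3: mid=2
4>3: swap(2,9), hi=8 ⇒ 3 3 3 3 3 4 3 4 4 4
3=3: mid=3
3=3: mid=4
3=3: mid=5
4>3: swap(5,8), hi=7 ⇒ 3 3 3 3 3 4 3 4 4 4
4>3: swap(5,7), hi=6 ⇒ 3 3 3 3 3 4 3 4 4 4
4>3: swap(5,6), hi=5 ⇒ 3 3 3 3 3 3 4 4 4 4
3=3: mid=6
done. lo=0 hi=5; v=3 3 3 3 3 3 4 4 4 4

3 3 3 3 3 3 4 4 4 4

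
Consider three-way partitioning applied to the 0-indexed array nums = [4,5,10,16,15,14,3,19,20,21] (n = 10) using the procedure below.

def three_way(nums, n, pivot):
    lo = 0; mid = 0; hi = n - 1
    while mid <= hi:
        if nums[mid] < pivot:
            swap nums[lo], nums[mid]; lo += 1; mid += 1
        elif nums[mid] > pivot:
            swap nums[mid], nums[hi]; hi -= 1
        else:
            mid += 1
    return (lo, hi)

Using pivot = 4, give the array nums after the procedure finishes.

lo=0 mid=0 hi=9
4=4: mid=1
5>4: swap(1,9), hi=8 ⇒ [4,21,10,16,15,14,3,19,20,5]
21>4: swap(1,8), hi=7 ⇒ [4,20,10,16,15,14,3,19,21,5]
20>4: swap(1,7), hi=6 ⇒ [4,19,10,16,15,14,3,20,21,5]
19>4: swap(1,6), hi=5 ⇒ [4,3,10,16,15,14,19,20,21,5]
3<4: swap(0,1), lo=1 mid=2 ⇒ [3,4,10,16,15,14,19,20,21,5]
10>4: swap(2,5), hi=4 ⇒ [3,4,14,16,15,10,19,20,21,5]
14>4: swap(2,4), hi=3 ⇒ [3,4,15,16,14,10,19,20,21,5]
15>4: swap(2,3), hi=2 ⇒ [3,4,16,15,14,10,19,20,21,5]
16>4: swap(2,2), hi=1 ⇒ [3,4,16,15,14,10,19,20,21,5]
done. lo=1 hi=1; nums=[3,4,16,15,14,10,19,20,21,5]

[3,4,16,15,14,10,19,20,21,5]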